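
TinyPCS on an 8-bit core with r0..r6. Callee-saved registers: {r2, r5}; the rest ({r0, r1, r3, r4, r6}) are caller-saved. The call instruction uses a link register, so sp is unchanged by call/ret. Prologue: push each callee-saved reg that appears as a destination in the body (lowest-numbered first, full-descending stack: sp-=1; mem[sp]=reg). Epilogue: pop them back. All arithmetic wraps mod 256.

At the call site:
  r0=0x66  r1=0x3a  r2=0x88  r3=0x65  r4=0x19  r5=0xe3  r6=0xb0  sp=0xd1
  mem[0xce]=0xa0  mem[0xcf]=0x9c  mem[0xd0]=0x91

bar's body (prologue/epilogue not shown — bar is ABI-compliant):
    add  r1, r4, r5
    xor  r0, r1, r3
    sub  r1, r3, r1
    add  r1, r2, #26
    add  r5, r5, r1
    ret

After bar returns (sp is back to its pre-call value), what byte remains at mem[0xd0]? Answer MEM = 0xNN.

MEM = 0xe3

prologue: push r5 → mem[0xd0]=0xe3, sp=0xd0
body[0] add  r1, r4, r5 → r1=0xfc
body[1] xor  r0, r1, r3 → r0=0x99
body[2] sub  r1, r3, r1 → r1=0x69
body[3] add  r1, r2, #26 → r1=0xa2
body[4] add  r5, r5, r1 → r5=0x85
epilogue: pop r5=0xe3, sp=0xd1
prologue pushed ['r5'] at ['0xd0']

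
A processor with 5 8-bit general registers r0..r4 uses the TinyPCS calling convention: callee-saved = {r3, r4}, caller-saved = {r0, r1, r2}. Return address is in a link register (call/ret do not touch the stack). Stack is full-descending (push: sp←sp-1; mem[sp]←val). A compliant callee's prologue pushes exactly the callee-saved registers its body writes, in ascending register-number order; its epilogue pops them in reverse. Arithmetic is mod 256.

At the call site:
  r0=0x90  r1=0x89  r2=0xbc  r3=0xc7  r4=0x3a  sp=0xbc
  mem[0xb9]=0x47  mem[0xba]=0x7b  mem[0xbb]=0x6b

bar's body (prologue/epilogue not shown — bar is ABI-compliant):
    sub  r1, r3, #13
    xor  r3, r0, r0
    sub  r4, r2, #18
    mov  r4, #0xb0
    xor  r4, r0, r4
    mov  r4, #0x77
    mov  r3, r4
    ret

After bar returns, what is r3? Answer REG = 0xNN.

REG = 0xc7

prologue: push r3 → mem[0xbb]=0xc7, sp=0xbb
prologue: push r4 → mem[0xba]=0x3a, sp=0xba
body[0] sub  r1, r3, #13 → r1=0xba
body[1] xor  r3, r0, r0 → r3=0x00
body[2] sub  r4, r2, #18 → r4=0xaa
body[3] mov  r4, #0xb0 → r4=0xb0
body[4] xor  r4, r0, r4 → r4=0x20
body[5] mov  r4, #0x77 → r4=0x77
body[6] mov  r3, r4 → r3=0x77
epilogue: pop r4=0x3a, sp=0xbb
epilogue: pop r3=0xc7, sp=0xbc
r3 is callee-saved → restored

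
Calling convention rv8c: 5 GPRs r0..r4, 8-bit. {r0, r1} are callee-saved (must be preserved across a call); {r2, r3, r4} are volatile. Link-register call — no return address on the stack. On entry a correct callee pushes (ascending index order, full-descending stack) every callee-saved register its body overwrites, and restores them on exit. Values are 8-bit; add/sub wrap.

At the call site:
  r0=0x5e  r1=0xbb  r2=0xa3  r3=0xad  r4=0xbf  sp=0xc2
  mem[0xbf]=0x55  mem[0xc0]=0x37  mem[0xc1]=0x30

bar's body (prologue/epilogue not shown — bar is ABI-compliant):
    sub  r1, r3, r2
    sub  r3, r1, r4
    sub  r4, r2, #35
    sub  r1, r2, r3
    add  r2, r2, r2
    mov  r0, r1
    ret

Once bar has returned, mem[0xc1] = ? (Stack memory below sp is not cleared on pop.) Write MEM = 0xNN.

MEM = 0x5e

prologue: push r0 -> mem[0xc1]=0x5e, sp=0xc1
prologue: push r1 -> mem[0xc0]=0xbb, sp=0xc0
body[0] sub  r1, r3, r2 -> r1=0x0a
body[1] sub  r3, r1, r4 -> r3=0x4b
body[2] sub  r4, r2, #35 -> r4=0x80
body[3] sub  r1, r2, r3 -> r1=0x58
body[4] add  r2, r2, r2 -> r2=0x46
body[5] mov  r0, r1 -> r0=0x58
epilogue: pop r1=0xbb, sp=0xc1
epilogue: pop r0=0x5e, sp=0xc2
prologue pushed ['r0', 'r1'] at ['0xc1', '0xc0']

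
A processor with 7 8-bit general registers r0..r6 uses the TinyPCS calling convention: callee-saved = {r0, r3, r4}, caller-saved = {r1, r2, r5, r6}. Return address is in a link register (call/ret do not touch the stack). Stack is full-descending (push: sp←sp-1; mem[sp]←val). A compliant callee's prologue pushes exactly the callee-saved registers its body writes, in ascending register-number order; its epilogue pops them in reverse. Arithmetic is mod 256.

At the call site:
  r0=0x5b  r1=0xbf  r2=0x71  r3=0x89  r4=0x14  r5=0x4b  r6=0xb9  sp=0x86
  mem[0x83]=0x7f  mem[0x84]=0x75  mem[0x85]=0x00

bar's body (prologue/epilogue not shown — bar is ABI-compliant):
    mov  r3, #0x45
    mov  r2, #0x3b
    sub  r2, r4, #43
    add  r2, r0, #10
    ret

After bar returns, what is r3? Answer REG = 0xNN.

REG = 0x89

prologue: push r3 -> mem[0x85]=0x89, sp=0x85
body[0] mov  r3, #0x45 -> r3=0x45
body[1] mov  r2, #0x3b -> r2=0x3b
body[2] sub  r2, r4, #43 -> r2=0xe9
body[3] add  r2, r0, #10 -> r2=0x65
epilogue: pop r3=0x89, sp=0x86
r3 is callee-saved -> restored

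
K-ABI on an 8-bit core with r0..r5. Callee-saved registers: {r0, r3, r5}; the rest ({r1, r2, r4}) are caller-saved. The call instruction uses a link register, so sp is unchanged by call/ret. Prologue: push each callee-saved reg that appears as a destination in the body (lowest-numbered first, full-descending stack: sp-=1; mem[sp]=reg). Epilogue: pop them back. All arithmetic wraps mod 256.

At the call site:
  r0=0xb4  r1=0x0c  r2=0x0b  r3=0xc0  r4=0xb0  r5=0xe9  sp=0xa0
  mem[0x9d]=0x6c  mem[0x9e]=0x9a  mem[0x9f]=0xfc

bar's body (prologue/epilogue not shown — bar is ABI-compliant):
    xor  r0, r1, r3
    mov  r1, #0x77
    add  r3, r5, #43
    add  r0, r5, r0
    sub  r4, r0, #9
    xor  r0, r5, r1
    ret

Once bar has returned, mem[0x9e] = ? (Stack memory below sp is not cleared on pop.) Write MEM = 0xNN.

prologue: push r0 → mem[0x9f]=0xb4, sp=0x9f
prologue: push r3 → mem[0x9e]=0xc0, sp=0x9e
body[0] xor  r0, r1, r3 → r0=0xcc
body[1] mov  r1, #0x77 → r1=0x77
body[2] add  r3, r5, #43 → r3=0x14
body[3] add  r0, r5, r0 → r0=0xb5
body[4] sub  r4, r0, #9 → r4=0xac
body[5] xor  r0, r5, r1 → r0=0x9e
epilogue: pop r3=0xc0, sp=0x9f
epilogue: pop r0=0xb4, sp=0xa0
prologue pushed ['r0', 'r3'] at ['0x9f', '0x9e']

MEM = 0xc0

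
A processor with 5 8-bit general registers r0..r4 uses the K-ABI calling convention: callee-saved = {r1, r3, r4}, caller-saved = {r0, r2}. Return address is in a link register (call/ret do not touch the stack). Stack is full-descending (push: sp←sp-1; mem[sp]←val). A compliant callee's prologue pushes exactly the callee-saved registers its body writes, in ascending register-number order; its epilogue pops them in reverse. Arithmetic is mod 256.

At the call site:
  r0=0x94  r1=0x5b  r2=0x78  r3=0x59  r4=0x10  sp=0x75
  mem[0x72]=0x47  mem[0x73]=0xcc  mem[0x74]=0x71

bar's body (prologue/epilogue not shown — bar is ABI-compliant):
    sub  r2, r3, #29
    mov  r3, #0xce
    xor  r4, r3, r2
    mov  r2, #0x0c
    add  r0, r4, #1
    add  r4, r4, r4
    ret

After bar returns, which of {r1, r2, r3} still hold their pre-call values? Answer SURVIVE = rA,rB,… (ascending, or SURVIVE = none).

SURVIVE = r1,r3

prologue: push r3 -> mem[0x74]=0x59, sp=0x74
prologue: push r4 -> mem[0x73]=0x10, sp=0x73
body[0] sub  r2, r3, #29 -> r2=0x3c
body[1] mov  r3, #0xce -> r3=0xce
body[2] xor  r4, r3, r2 -> r4=0xf2
body[3] mov  r2, #0x0c -> r2=0x0c
body[4] add  r0, r4, #1 -> r0=0xf3
body[5] add  r4, r4, r4 -> r4=0xe4
epilogue: pop r4=0x10, sp=0x74
epilogue: pop r3=0x59, sp=0x75
r1: callee-saved, written=False
r2: caller-saved, written=True
r3: callee-saved, written=True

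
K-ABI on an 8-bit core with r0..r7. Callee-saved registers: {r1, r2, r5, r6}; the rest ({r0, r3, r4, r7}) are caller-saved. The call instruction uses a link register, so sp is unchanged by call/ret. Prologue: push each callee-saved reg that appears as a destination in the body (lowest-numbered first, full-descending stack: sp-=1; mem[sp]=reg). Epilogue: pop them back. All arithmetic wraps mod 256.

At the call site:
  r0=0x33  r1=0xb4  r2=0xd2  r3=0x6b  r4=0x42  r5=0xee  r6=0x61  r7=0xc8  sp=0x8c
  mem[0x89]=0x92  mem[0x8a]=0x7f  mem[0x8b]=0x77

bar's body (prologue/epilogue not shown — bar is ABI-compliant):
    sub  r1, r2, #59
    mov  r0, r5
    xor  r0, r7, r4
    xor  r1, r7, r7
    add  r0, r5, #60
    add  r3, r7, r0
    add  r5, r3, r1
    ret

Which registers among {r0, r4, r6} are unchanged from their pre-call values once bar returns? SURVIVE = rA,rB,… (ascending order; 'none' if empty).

prologue: push r1 → mem[0x8b]=0xb4, sp=0x8b
prologue: push r5 → mem[0x8a]=0xee, sp=0x8a
body[0] sub  r1, r2, #59 → r1=0x97
body[1] mov  r0, r5 → r0=0xee
body[2] xor  r0, r7, r4 → r0=0x8a
body[3] xor  r1, r7, r7 → r1=0x00
body[4] add  r0, r5, #60 → r0=0x2a
body[5] add  r3, r7, r0 → r3=0xf2
body[6] add  r5, r3, r1 → r5=0xf2
epilogue: pop r5=0xee, sp=0x8b
epilogue: pop r1=0xb4, sp=0x8c
r0: caller-saved, written=True
r4: caller-saved, written=False
r6: callee-saved, written=False

SURVIVE = r4,r6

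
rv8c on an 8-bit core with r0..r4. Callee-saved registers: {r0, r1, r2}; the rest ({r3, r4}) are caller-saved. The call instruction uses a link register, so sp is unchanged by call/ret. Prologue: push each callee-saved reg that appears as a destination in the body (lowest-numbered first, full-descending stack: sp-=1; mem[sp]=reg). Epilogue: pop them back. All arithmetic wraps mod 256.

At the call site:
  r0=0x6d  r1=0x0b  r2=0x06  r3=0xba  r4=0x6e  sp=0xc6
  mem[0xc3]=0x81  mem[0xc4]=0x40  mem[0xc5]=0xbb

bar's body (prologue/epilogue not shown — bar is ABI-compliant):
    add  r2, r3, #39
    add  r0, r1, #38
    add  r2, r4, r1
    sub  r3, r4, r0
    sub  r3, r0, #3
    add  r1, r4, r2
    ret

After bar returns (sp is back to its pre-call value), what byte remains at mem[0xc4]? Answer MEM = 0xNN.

MEM = 0x0b

prologue: push r0 → mem[0xc5]=0x6d, sp=0xc5
prologue: push r1 → mem[0xc4]=0x0b, sp=0xc4
prologue: push r2 → mem[0xc3]=0x06, sp=0xc3
body[0] add  r2, r3, #39 → r2=0xe1
body[1] add  r0, r1, #38 → r0=0x31
body[2] add  r2, r4, r1 → r2=0x79
body[3] sub  r3, r4, r0 → r3=0x3d
body[4] sub  r3, r0, #3 → r3=0x2e
body[5] add  r1, r4, r2 → r1=0xe7
epilogue: pop r2=0x06, sp=0xc4
epilogue: pop r1=0x0b, sp=0xc5
epilogue: pop r0=0x6d, sp=0xc6
prologue pushed ['r0', 'r1', 'r2'] at ['0xc5', '0xc4', '0xc3']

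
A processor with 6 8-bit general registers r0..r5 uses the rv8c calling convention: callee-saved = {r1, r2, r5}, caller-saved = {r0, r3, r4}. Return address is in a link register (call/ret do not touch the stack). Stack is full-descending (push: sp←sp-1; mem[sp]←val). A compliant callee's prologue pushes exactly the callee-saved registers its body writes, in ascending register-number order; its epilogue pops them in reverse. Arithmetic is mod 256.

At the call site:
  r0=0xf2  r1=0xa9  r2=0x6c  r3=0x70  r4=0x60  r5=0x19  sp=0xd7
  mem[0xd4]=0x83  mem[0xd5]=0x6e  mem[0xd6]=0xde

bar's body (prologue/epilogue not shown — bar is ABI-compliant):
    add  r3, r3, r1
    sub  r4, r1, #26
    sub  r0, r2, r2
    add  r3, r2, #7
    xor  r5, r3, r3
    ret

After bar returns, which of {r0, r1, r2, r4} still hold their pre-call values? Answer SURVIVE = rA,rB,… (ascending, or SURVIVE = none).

prologue: push r5 → mem[0xd6]=0x19, sp=0xd6
body[0] add  r3, r3, r1 → r3=0x19
body[1] sub  r4, r1, #26 → r4=0x8f
body[2] sub  r0, r2, r2 → r0=0x00
body[3] add  r3, r2, #7 → r3=0x73
body[4] xor  r5, r3, r3 → r5=0x00
epilogue: pop r5=0x19, sp=0xd7
r0: caller-saved, written=True
r1: callee-saved, written=False
r2: callee-saved, written=False
r4: caller-saved, written=True

SURVIVE = r1,r2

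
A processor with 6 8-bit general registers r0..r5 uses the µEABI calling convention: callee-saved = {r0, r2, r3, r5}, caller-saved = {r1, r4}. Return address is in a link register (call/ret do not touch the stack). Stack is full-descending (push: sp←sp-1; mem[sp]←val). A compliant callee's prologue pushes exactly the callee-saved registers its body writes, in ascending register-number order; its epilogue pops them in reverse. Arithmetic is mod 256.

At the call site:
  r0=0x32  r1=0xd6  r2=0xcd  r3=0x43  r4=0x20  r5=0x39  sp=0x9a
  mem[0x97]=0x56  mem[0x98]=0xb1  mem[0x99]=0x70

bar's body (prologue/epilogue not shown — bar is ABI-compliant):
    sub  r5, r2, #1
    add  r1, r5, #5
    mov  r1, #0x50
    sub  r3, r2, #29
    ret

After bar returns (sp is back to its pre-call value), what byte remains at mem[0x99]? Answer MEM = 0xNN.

MEM = 0x43

prologue: push r3 -> mem[0x99]=0x43, sp=0x99
prologue: push r5 -> mem[0x98]=0x39, sp=0x98
body[0] sub  r5, r2, #1 -> r5=0xcc
body[1] add  r1, r5, #5 -> r1=0xd1
body[2] mov  r1, #0x50 -> r1=0x50
body[3] sub  r3, r2, #29 -> r3=0xb0
epilogue: pop r5=0x39, sp=0x99
epilogue: pop r3=0x43, sp=0x9a
prologue pushed ['r3', 'r5'] at ['0x99', '0x98']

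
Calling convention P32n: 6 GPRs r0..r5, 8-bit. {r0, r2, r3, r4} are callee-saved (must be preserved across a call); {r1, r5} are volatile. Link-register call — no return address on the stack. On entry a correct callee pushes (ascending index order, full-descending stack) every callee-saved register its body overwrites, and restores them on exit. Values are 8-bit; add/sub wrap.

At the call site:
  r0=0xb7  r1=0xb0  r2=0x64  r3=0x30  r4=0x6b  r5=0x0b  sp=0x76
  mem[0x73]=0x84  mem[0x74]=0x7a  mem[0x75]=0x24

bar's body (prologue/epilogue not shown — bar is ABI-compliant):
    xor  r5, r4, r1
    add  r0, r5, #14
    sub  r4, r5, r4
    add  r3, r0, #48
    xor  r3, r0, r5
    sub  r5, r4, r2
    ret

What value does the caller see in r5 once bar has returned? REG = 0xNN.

prologue: push r0 → mem[0x75]=0xb7, sp=0x75
prologue: push r3 → mem[0x74]=0x30, sp=0x74
prologue: push r4 → mem[0x73]=0x6b, sp=0x73
body[0] xor  r5, r4, r1 → r5=0xdb
body[1] add  r0, r5, #14 → r0=0xe9
body[2] sub  r4, r5, r4 → r4=0x70
body[3] add  r3, r0, #48 → r3=0x19
body[4] xor  r3, r0, r5 → r3=0x32
body[5] sub  r5, r4, r2 → r5=0x0c
epilogue: pop r4=0x6b, sp=0x74
epilogue: pop r3=0x30, sp=0x75
epilogue: pop r0=0xb7, sp=0x76
r5 is caller-saved → body value

REG = 0x0c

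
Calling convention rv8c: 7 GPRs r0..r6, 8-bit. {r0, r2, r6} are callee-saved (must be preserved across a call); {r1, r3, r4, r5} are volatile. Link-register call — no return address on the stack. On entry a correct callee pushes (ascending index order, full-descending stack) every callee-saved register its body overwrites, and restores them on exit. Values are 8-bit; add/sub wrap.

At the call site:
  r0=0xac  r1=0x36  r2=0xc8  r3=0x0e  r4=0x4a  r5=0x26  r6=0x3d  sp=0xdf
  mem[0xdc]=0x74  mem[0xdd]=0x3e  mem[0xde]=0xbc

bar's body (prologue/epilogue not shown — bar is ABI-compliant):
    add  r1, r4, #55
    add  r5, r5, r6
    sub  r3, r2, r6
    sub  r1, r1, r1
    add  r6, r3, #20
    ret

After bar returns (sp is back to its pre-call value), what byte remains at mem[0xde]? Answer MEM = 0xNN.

MEM = 0x3d

prologue: push r6 → mem[0xde]=0x3d, sp=0xde
body[0] add  r1, r4, #55 → r1=0x81
body[1] add  r5, r5, r6 → r5=0x63
body[2] sub  r3, r2, r6 → r3=0x8b
body[3] sub  r1, r1, r1 → r1=0x00
body[4] add  r6, r3, #20 → r6=0x9f
epilogue: pop r6=0x3d, sp=0xdf
prologue pushed ['r6'] at ['0xde']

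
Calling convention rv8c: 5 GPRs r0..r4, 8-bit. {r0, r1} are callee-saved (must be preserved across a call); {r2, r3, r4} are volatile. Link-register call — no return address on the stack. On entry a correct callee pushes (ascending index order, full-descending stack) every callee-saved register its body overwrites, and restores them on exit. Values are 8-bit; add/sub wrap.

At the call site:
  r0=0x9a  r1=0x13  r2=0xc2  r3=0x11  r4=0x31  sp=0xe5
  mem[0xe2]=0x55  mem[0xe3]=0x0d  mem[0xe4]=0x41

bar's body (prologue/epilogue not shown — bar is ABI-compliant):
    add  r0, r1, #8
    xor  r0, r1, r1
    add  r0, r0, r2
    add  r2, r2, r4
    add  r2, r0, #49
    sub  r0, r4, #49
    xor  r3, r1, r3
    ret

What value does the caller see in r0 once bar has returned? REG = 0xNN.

REG = 0x9a

prologue: push r0 → mem[0xe4]=0x9a, sp=0xe4
body[0] add  r0, r1, #8 → r0=0x1b
body[1] xor  r0, r1, r1 → r0=0x00
body[2] add  r0, r0, r2 → r0=0xc2
body[3] add  r2, r2, r4 → r2=0xf3
body[4] add  r2, r0, #49 → r2=0xf3
body[5] sub  r0, r4, #49 → r0=0x00
body[6] xor  r3, r1, r3 → r3=0x02
epilogue: pop r0=0x9a, sp=0xe5
r0 is callee-saved → restored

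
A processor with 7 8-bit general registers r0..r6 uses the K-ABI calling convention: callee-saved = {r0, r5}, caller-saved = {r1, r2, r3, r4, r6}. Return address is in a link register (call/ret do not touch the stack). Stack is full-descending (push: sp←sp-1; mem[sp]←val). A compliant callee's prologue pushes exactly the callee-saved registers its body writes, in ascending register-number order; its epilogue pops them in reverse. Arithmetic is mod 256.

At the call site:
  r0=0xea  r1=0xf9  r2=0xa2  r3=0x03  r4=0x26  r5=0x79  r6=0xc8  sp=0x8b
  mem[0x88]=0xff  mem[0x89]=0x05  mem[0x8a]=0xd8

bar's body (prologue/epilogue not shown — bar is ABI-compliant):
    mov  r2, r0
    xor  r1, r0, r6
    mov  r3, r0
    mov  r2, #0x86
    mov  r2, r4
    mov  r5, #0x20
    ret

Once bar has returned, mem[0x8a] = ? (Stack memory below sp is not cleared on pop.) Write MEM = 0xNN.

prologue: push r5 → mem[0x8a]=0x79, sp=0x8a
body[0] mov  r2, r0 → r2=0xea
body[1] xor  r1, r0, r6 → r1=0x22
body[2] mov  r3, r0 → r3=0xea
body[3] mov  r2, #0x86 → r2=0x86
body[4] mov  r2, r4 → r2=0x26
body[5] mov  r5, #0x20 → r5=0x20
epilogue: pop r5=0x79, sp=0x8b
prologue pushed ['r5'] at ['0x8a']

MEM = 0x79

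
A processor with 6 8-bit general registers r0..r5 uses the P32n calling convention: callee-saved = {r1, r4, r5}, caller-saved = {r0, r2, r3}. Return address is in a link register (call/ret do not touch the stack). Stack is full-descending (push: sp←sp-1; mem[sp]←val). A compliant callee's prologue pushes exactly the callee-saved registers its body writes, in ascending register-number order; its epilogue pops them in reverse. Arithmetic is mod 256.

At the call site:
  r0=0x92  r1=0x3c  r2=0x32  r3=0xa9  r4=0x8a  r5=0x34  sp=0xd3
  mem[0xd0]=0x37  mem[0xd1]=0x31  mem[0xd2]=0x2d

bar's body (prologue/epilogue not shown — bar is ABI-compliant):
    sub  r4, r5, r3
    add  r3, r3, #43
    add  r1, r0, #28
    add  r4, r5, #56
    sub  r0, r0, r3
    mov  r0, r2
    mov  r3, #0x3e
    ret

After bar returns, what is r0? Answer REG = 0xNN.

REG = 0x32

prologue: push r1 -> mem[0xd2]=0x3c, sp=0xd2
prologue: push r4 -> mem[0xd1]=0x8a, sp=0xd1
body[0] sub  r4, r5, r3 -> r4=0x8b
body[1] add  r3, r3, #43 -> r3=0xd4
body[2] add  r1, r0, #28 -> r1=0xae
body[3] add  r4, r5, #56 -> r4=0x6c
body[4] sub  r0, r0, r3 -> r0=0xbe
body[5] mov  r0, r2 -> r0=0x32
body[6] mov  r3, #0x3e -> r3=0x3e
epilogue: pop r4=0x8a, sp=0xd2
epilogue: pop r1=0x3c, sp=0xd3
r0 is caller-saved -> body value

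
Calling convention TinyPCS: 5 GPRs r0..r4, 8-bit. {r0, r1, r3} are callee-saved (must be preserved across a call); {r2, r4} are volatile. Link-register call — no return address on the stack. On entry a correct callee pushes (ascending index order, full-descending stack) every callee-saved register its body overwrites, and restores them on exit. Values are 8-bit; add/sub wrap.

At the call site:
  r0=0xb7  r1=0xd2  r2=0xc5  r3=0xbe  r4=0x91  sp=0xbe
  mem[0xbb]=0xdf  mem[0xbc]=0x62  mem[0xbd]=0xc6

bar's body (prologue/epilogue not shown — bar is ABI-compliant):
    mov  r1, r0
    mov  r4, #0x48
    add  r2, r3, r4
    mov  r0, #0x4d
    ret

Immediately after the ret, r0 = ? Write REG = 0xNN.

prologue: push r0 -> mem[0xbd]=0xb7, sp=0xbd
prologue: push r1 -> mem[0xbc]=0xd2, sp=0xbc
body[0] mov  r1, r0 -> r1=0xb7
body[1] mov  r4, #0x48 -> r4=0x48
body[2] add  r2, r3, r4 -> r2=0x06
body[3] mov  r0, #0x4d -> r0=0x4d
epilogue: pop r1=0xd2, sp=0xbd
epilogue: pop r0=0xb7, sp=0xbe
r0 is callee-saved -> restored

REG = 0xb7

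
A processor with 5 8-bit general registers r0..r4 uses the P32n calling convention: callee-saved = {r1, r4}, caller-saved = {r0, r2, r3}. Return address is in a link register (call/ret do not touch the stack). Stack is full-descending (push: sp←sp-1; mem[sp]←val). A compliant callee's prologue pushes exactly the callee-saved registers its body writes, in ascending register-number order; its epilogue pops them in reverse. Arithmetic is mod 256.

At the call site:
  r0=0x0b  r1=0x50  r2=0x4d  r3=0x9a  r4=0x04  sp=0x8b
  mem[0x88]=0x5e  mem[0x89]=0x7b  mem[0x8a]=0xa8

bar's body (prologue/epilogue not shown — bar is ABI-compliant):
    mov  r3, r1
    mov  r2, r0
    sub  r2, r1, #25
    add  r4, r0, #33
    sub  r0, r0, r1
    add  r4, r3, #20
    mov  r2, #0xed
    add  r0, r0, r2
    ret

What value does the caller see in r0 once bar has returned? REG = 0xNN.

REG = 0xa8

prologue: push r4 -> mem[0x8a]=0x04, sp=0x8a
body[0] mov  r3, r1 -> r3=0x50
body[1] mov  r2, r0 -> r2=0x0b
body[2] sub  r2, r1, #25 -> r2=0x37
body[3] add  r4, r0, #33 -> r4=0x2c
body[4] sub  r0, r0, r1 -> r0=0xbb
body[5] add  r4, r3, #20 -> r4=0x64
body[6] mov  r2, #0xed -> r2=0xed
body[7] add  r0, r0, r2 -> r0=0xa8
epilogue: pop r4=0x04, sp=0x8b
r0 is caller-saved -> body value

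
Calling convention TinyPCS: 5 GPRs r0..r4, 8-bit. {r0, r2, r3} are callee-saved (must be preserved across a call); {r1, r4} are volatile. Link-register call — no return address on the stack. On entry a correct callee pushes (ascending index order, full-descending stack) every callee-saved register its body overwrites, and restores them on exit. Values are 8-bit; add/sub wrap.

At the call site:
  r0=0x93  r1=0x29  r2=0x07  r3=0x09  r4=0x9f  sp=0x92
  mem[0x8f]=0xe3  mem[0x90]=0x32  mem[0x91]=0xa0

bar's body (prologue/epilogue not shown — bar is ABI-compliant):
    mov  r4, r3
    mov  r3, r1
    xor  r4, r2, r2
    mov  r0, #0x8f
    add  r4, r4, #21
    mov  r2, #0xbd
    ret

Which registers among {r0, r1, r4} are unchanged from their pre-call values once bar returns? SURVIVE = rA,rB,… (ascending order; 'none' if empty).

SURVIVE = r0,r1

prologue: push r0 → mem[0x91]=0x93, sp=0x91
prologue: push r2 → mem[0x90]=0x07, sp=0x90
prologue: push r3 → mem[0x8f]=0x09, sp=0x8f
body[0] mov  r4, r3 → r4=0x09
body[1] mov  r3, r1 → r3=0x29
body[2] xor  r4, r2, r2 → r4=0x00
body[3] mov  r0, #0x8f → r0=0x8f
body[4] add  r4, r4, #21 → r4=0x15
body[5] mov  r2, #0xbd → r2=0xbd
epilogue: pop r3=0x09, sp=0x90
epilogue: pop r2=0x07, sp=0x91
epilogue: pop r0=0x93, sp=0x92
r0: callee-saved, written=True
r1: caller-saved, written=False
r4: caller-saved, written=True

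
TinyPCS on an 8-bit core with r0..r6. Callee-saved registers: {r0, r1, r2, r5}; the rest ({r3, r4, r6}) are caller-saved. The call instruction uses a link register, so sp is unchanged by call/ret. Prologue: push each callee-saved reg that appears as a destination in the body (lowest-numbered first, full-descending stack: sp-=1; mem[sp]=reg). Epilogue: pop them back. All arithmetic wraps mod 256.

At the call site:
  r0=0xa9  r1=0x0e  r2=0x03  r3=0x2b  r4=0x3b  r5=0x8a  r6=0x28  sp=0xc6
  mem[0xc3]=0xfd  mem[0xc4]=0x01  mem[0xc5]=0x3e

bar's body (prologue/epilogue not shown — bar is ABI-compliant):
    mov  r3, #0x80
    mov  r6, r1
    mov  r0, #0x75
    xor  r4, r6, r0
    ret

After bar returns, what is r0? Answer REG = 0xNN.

prologue: push r0 → mem[0xc5]=0xa9, sp=0xc5
body[0] mov  r3, #0x80 → r3=0x80
body[1] mov  r6, r1 → r6=0x0e
body[2] mov  r0, #0x75 → r0=0x75
body[3] xor  r4, r6, r0 → r4=0x7b
epilogue: pop r0=0xa9, sp=0xc6
r0 is callee-saved → restored

REG = 0xa9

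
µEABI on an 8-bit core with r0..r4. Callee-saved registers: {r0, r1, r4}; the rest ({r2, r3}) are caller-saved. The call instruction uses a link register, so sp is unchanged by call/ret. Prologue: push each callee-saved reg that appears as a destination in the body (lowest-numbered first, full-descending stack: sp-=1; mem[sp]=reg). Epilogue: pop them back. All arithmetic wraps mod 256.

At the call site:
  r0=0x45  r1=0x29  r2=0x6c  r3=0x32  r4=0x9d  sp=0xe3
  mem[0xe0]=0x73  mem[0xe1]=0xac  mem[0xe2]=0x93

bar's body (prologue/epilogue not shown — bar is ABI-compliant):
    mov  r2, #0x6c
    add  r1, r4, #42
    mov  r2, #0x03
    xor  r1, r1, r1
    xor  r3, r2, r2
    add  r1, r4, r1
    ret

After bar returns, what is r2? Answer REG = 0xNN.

REG = 0x03

prologue: push r1 -> mem[0xe2]=0x29, sp=0xe2
body[0] mov  r2, #0x6c -> r2=0x6c
body[1] add  r1, r4, #42 -> r1=0xc7
body[2] mov  r2, #0x03 -> r2=0x03
body[3] xor  r1, r1, r1 -> r1=0x00
body[4] xor  r3, r2, r2 -> r3=0x00
body[5] add  r1, r4, r1 -> r1=0x9d
epilogue: pop r1=0x29, sp=0xe3
r2 is caller-saved -> body value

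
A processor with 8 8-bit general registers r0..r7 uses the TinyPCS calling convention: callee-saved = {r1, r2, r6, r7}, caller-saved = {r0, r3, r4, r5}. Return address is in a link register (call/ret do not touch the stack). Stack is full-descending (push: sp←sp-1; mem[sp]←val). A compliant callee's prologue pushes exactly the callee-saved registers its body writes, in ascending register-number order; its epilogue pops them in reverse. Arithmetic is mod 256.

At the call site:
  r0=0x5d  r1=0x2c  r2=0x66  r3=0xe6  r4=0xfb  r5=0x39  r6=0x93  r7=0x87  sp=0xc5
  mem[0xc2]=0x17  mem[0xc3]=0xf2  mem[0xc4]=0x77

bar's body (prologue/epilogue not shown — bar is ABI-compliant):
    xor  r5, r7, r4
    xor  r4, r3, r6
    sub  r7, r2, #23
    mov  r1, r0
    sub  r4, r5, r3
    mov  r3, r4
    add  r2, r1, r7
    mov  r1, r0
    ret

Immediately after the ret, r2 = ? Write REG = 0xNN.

prologue: push r1 → mem[0xc4]=0x2c, sp=0xc4
prologue: push r2 → mem[0xc3]=0x66, sp=0xc3
prologue: push r7 → mem[0xc2]=0x87, sp=0xc2
body[0] xor  r5, r7, r4 → r5=0x7c
body[1] xor  r4, r3, r6 → r4=0x75
body[2] sub  r7, r2, #23 → r7=0x4f
body[3] mov  r1, r0 → r1=0x5d
body[4] sub  r4, r5, r3 → r4=0x96
body[5] mov  r3, r4 → r3=0x96
body[6] add  r2, r1, r7 → r2=0xac
body[7] mov  r1, r0 → r1=0x5d
epilogue: pop r7=0x87, sp=0xc3
epilogue: pop r2=0x66, sp=0xc4
epilogue: pop r1=0x2c, sp=0xc5
r2 is callee-saved → restored

REG = 0x66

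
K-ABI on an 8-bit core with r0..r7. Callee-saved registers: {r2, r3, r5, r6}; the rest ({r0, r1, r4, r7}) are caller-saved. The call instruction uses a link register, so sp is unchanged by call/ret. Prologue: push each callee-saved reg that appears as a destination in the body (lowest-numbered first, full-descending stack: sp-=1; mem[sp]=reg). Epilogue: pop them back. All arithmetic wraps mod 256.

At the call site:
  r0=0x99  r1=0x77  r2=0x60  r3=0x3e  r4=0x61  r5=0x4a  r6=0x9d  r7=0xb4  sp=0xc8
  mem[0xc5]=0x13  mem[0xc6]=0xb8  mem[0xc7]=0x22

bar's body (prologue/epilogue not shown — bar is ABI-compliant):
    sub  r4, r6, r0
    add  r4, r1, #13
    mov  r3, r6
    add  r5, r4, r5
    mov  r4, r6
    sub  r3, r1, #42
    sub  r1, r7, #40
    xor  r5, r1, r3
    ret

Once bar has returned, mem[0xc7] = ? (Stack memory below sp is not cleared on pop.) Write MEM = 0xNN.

MEM = 0x3e

prologue: push r3 -> mem[0xc7]=0x3e, sp=0xc7
prologue: push r5 -> mem[0xc6]=0x4a, sp=0xc6
body[0] sub  r4, r6, r0 -> r4=0x04
body[1] add  r4, r1, #13 -> r4=0x84
body[2] mov  r3, r6 -> r3=0x9d
body[3] add  r5, r4, r5 -> r5=0xce
body[4] mov  r4, r6 -> r4=0x9d
body[5] sub  r3, r1, #42 -> r3=0x4d
body[6] sub  r1, r7, #40 -> r1=0x8c
body[7] xor  r5, r1, r3 -> r5=0xc1
epilogue: pop r5=0x4a, sp=0xc7
epilogue: pop r3=0x3e, sp=0xc8
prologue pushed ['r3', 'r5'] at ['0xc7', '0xc6']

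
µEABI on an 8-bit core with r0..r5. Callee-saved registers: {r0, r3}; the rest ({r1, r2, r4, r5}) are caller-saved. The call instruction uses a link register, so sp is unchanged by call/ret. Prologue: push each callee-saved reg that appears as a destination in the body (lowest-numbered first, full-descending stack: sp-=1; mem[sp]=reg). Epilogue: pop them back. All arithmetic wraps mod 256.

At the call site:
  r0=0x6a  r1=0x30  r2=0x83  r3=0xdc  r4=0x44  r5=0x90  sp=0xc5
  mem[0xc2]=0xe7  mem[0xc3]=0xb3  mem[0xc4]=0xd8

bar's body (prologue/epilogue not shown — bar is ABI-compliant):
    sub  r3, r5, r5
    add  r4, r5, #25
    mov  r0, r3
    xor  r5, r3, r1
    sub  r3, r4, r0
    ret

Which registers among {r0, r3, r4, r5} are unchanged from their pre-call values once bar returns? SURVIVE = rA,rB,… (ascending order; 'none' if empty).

prologue: push r0 → mem[0xc4]=0x6a, sp=0xc4
prologue: push r3 → mem[0xc3]=0xdc, sp=0xc3
body[0] sub  r3, r5, r5 → r3=0x00
body[1] add  r4, r5, #25 → r4=0xa9
body[2] mov  r0, r3 → r0=0x00
body[3] xor  r5, r3, r1 → r5=0x30
body[4] sub  r3, r4, r0 → r3=0xa9
epilogue: pop r3=0xdc, sp=0xc4
epilogue: pop r0=0x6a, sp=0xc5
r0: callee-saved, written=True
r3: callee-saved, written=True
r4: caller-saved, written=True
r5: caller-saved, written=True

SURVIVE = r0,r3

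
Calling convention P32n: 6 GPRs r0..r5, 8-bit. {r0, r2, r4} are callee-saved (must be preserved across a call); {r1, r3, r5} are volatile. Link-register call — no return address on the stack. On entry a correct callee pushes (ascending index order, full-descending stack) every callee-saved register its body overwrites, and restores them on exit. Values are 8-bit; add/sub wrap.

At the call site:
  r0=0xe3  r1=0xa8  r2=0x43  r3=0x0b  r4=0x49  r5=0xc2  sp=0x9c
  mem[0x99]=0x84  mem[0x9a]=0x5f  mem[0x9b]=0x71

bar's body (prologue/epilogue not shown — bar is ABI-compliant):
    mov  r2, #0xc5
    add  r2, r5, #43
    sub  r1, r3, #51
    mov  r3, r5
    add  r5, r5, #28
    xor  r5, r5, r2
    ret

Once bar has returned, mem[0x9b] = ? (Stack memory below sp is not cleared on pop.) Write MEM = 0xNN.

MEM = 0x43

prologue: push r2 -> mem[0x9b]=0x43, sp=0x9b
body[0] mov  r2, #0xc5 -> r2=0xc5
body[1] add  r2, r5, #43 -> r2=0xed
body[2] sub  r1, r3, #51 -> r1=0xd8
body[3] mov  r3, r5 -> r3=0xc2
body[4] add  r5, r5, #28 -> r5=0xde
body[5] xor  r5, r5, r2 -> r5=0x33
epilogue: pop r2=0x43, sp=0x9c
prologue pushed ['r2'] at ['0x9b']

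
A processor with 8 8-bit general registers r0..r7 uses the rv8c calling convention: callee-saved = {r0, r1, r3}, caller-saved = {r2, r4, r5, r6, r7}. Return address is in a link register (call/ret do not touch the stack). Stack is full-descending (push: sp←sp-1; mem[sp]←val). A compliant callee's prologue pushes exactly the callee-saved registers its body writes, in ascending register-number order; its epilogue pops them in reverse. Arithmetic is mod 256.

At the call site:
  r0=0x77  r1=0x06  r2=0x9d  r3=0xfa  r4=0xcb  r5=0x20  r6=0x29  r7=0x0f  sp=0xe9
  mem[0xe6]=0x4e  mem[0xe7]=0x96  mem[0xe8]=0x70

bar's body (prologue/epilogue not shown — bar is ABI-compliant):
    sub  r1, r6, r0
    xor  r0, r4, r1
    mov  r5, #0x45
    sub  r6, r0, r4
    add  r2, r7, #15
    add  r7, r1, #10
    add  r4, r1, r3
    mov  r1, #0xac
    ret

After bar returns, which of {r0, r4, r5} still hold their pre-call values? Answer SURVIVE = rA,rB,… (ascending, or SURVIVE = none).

SURVIVE = r0

prologue: push r0 → mem[0xe8]=0x77, sp=0xe8
prologue: push r1 → mem[0xe7]=0x06, sp=0xe7
body[0] sub  r1, r6, r0 → r1=0xb2
body[1] xor  r0, r4, r1 → r0=0x79
body[2] mov  r5, #0x45 → r5=0x45
body[3] sub  r6, r0, r4 → r6=0xae
body[4] add  r2, r7, #15 → r2=0x1e
body[5] add  r7, r1, #10 → r7=0xbc
body[6] add  r4, r1, r3 → r4=0xac
body[7] mov  r1, #0xac → r1=0xac
epilogue: pop r1=0x06, sp=0xe8
epilogue: pop r0=0x77, sp=0xe9
r0: callee-saved, written=True
r4: caller-saved, written=True
r5: caller-saved, written=True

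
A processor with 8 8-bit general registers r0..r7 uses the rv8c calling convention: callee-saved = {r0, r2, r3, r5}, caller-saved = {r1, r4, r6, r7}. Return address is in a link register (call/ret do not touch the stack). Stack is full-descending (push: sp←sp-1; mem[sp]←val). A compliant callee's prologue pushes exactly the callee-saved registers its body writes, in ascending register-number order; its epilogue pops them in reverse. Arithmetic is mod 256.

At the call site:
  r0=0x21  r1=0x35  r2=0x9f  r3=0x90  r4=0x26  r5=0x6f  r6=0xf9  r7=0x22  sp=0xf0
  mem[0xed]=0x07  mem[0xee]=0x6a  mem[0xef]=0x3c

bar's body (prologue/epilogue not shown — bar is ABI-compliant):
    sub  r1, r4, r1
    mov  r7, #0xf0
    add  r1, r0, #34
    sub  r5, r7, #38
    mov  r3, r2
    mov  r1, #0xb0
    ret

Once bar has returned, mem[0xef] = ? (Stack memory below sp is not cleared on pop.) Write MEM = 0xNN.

prologue: push r3 → mem[0xef]=0x90, sp=0xef
prologue: push r5 → mem[0xee]=0x6f, sp=0xee
body[0] sub  r1, r4, r1 → r1=0xf1
body[1] mov  r7, #0xf0 → r7=0xf0
body[2] add  r1, r0, #34 → r1=0x43
body[3] sub  r5, r7, #38 → r5=0xca
body[4] mov  r3, r2 → r3=0x9f
body[5] mov  r1, #0xb0 → r1=0xb0
epilogue: pop r5=0x6f, sp=0xef
epilogue: pop r3=0x90, sp=0xf0
prologue pushed ['r3', 'r5'] at ['0xef', '0xee']

MEM = 0x90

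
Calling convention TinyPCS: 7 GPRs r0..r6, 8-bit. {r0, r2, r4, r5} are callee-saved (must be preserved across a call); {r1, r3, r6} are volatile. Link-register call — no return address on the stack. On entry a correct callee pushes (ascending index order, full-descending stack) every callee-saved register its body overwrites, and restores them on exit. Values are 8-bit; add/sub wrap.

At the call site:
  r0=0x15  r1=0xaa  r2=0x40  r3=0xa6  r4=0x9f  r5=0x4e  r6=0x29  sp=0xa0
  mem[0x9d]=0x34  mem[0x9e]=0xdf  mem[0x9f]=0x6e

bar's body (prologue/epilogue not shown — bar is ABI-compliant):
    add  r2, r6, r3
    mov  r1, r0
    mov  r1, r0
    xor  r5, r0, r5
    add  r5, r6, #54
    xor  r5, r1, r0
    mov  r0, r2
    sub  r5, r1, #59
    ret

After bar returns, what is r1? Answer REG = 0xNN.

prologue: push r0 -> mem[0x9f]=0x15, sp=0x9f
prologue: push r2 -> mem[0x9e]=0x40, sp=0x9e
prologue: push r5 -> mem[0x9d]=0x4e, sp=0x9d
body[0] add  r2, r6, r3 -> r2=0xcf
body[1] mov  r1, r0 -> r1=0x15
body[2] mov  r1, r0 -> r1=0x15
body[3] xor  r5, r0, r5 -> r5=0x5b
body[4] add  r5, r6, #54 -> r5=0x5f
body[5] xor  r5, r1, r0 -> r5=0x00
body[6] mov  r0, r2 -> r0=0xcf
body[7] sub  r5, r1, #59 -> r5=0xda
epilogue: pop r5=0x4e, sp=0x9e
epilogue: pop r2=0x40, sp=0x9f
epilogue: pop r0=0x15, sp=0xa0
r1 is caller-saved -> body value

REG = 0x15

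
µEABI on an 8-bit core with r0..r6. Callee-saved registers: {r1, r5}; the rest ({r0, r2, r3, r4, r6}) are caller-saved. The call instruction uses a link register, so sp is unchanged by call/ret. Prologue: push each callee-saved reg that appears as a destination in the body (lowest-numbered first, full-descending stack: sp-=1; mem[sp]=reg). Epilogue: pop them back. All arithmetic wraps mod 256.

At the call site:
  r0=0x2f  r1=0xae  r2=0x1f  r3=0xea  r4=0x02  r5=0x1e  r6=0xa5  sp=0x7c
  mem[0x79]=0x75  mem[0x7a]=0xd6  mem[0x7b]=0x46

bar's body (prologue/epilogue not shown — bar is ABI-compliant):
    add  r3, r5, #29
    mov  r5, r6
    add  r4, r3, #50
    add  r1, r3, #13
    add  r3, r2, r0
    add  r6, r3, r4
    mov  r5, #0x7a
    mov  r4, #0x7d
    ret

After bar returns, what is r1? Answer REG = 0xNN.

prologue: push r1 -> mem[0x7b]=0xae, sp=0x7b
prologue: push r5 -> mem[0x7a]=0x1e, sp=0x7a
body[0] add  r3, r5, #29 -> r3=0x3b
body[1] mov  r5, r6 -> r5=0xa5
body[2] add  r4, r3, #50 -> r4=0x6d
body[3] add  r1, r3, #13 -> r1=0x48
body[4] add  r3, r2, r0 -> r3=0x4e
body[5] add  r6, r3, r4 -> r6=0xbb
body[6] mov  r5, #0x7a -> r5=0x7a
body[7] mov  r4, #0x7d -> r4=0x7d
epilogue: pop r5=0x1e, sp=0x7b
epilogue: pop r1=0xae, sp=0x7c
r1 is callee-saved -> restored

REG = 0xae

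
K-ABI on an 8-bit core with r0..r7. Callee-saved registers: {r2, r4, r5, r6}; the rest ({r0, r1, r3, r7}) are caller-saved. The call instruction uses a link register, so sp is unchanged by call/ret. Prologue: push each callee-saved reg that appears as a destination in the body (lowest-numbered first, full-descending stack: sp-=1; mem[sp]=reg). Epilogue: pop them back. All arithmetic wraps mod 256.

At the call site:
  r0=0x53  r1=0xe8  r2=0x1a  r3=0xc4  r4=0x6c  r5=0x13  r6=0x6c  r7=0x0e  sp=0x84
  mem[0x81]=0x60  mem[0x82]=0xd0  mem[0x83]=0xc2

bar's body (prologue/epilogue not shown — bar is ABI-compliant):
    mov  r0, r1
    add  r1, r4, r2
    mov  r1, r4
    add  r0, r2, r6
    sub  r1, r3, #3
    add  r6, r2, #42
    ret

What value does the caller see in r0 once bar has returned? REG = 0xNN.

prologue: push r6 -> mem[0x83]=0x6c, sp=0x83
body[0] mov  r0, r1 -> r0=0xe8
body[1] add  r1, r4, r2 -> r1=0x86
body[2] mov  r1, r4 -> r1=0x6c
body[3] add  r0, r2, r6 -> r0=0x86
body[4] sub  r1, r3, #3 -> r1=0xc1
body[5] add  r6, r2, #42 -> r6=0x44
epilogue: pop r6=0x6c, sp=0x84
r0 is caller-saved -> body value

REG = 0x86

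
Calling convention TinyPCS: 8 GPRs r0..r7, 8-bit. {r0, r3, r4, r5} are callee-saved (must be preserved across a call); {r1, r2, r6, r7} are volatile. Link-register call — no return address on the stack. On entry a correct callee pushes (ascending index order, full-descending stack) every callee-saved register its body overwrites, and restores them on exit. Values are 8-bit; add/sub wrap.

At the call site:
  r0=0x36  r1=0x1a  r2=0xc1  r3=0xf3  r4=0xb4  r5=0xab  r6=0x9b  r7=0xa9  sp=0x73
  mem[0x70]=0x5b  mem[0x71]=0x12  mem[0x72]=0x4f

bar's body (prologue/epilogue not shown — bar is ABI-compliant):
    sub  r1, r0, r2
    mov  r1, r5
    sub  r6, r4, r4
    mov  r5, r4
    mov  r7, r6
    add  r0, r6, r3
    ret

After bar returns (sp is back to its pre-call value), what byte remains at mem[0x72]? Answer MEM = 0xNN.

MEM = 0x36

prologue: push r0 -> mem[0x72]=0x36, sp=0x72
prologue: push r5 -> mem[0x71]=0xab, sp=0x71
body[0] sub  r1, r0, r2 -> r1=0x75
body[1] mov  r1, r5 -> r1=0xab
body[2] sub  r6, r4, r4 -> r6=0x00
body[3] mov  r5, r4 -> r5=0xb4
body[4] mov  r7, r6 -> r7=0x00
body[5] add  r0, r6, r3 -> r0=0xf3
epilogue: pop r5=0xab, sp=0x72
epilogue: pop r0=0x36, sp=0x73
prologue pushed ['r0', 'r5'] at ['0x72', '0x71']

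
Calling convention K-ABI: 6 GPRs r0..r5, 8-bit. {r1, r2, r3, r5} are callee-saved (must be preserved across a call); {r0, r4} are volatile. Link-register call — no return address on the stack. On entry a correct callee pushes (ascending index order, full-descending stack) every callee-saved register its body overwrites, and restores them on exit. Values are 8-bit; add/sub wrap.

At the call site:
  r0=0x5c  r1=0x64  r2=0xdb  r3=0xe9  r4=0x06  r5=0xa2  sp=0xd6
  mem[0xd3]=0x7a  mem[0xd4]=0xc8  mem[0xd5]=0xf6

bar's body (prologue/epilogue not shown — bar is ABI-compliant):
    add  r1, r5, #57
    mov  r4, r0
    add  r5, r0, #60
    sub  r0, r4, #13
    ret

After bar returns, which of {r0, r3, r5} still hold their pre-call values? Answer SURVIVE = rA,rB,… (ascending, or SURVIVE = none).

SURVIVE = r3,r5

prologue: push r1 -> mem[0xd5]=0x64, sp=0xd5
prologue: push r5 -> mem[0xd4]=0xa2, sp=0xd4
body[0] add  r1, r5, #57 -> r1=0xdb
body[1] mov  r4, r0 -> r4=0x5c
body[2] add  r5, r0, #60 -> r5=0x98
body[3] sub  r0, r4, #13 -> r0=0x4f
epilogue: pop r5=0xa2, sp=0xd5
epilogue: pop r1=0x64, sp=0xd6
r0: caller-saved, written=True
r3: callee-saved, written=False
r5: callee-saved, written=True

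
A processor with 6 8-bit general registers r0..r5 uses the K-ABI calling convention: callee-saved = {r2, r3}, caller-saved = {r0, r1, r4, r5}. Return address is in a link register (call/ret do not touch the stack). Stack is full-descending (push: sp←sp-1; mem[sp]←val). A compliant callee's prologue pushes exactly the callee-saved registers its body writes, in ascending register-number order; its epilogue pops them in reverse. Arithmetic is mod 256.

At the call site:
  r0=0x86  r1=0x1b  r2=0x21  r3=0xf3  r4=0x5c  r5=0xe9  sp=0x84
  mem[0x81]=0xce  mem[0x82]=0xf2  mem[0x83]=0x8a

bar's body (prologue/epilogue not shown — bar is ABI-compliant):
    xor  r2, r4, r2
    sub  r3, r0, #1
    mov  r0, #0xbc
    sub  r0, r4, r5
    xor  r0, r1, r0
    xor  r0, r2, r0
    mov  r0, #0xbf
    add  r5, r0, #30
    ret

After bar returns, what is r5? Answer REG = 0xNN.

REG = 0xdd

prologue: push r2 -> mem[0x83]=0x21, sp=0x83
prologue: push r3 -> mem[0x82]=0xf3, sp=0x82
body[0] xor  r2, r4, r2 -> r2=0x7d
body[1] sub  r3, r0, #1 -> r3=0x85
body[2] mov  r0, #0xbc -> r0=0xbc
body[3] sub  r0, r4, r5 -> r0=0x73
body[4] xor  r0, r1, r0 -> r0=0x68
body[5] xor  r0, r2, r0 -> r0=0x15
body[6] mov  r0, #0xbf -> r0=0xbf
body[7] add  r5, r0, #30 -> r5=0xdd
epilogue: pop r3=0xf3, sp=0x83
epilogue: pop r2=0x21, sp=0x84
r5 is caller-saved -> body value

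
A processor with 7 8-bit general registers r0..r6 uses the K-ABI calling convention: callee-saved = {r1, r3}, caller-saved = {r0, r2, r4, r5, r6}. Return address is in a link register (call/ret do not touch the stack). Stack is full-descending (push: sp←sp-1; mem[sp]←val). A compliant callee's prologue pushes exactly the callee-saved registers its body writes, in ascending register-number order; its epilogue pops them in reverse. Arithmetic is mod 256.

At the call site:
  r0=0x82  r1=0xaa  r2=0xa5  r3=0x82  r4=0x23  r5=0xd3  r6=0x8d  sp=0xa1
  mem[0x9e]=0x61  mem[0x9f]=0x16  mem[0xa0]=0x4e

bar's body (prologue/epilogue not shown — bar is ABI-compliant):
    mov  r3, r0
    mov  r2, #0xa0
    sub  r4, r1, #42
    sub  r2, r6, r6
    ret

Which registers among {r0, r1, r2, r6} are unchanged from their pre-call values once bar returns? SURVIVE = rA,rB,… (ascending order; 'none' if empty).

prologue: push r3 -> mem[0xa0]=0x82, sp=0xa0
body[0] mov  r3, r0 -> r3=0x82
body[1] mov  r2, #0xa0 -> r2=0xa0
body[2] sub  r4, r1, #42 -> r4=0x80
body[3] sub  r2, r6, r6 -> r2=0x00
epilogue: pop r3=0x82, sp=0xa1
r0: caller-saved, written=False
r1: callee-saved, written=False
r2: caller-saved, written=True
r6: caller-saved, written=False

SURVIVE = r0,r1,r6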